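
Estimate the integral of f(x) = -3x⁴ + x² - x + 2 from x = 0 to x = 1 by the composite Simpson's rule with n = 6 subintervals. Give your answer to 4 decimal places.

h = (1 − 0)/6 = 0.166667.
Nodes x₀,…,x₆ = 0, 0.166667, 0.333333, 0.5, 0.666667, 0.833333, 1.
f(x) = -3x⁴ + x² - x + 2: f₀=2, f₁=1.858796, f₂=1.740741, f₃=1.5625, f₄=1.185185, f₅=0.414352, f₆=-1.
(h/3)·[f₀ + 4f₁ + 2f₂ + 4f₃ + 2f₄ + 4f₅ + f₆] = 0.055556·(22.194444) = 1.2330.

1.2330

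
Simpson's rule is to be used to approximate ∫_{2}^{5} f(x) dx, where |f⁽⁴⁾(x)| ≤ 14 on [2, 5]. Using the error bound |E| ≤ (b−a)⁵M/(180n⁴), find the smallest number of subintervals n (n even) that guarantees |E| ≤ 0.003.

10

Need 3402/(180n⁴) ≤ 0.003.
n⁴ ≥ 3402/(180·0.003) = 6300 ⇒ n ≥ 8.9091, so the smallest even n is 10. (n must be even for Simpson's rule.)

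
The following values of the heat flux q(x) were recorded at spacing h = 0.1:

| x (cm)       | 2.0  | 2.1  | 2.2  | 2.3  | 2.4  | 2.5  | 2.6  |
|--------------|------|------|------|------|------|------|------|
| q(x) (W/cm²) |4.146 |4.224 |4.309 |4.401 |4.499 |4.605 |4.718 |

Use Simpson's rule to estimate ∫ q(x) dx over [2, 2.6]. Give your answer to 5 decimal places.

h = 0.1, n = 6.
(h/3)·[y₀ + 4y₁ + 2y₂ + 4y₃ + 2y₄ + 4y₅ + y₆] = 0.033333·(79.400) = 2.64667.

2.64667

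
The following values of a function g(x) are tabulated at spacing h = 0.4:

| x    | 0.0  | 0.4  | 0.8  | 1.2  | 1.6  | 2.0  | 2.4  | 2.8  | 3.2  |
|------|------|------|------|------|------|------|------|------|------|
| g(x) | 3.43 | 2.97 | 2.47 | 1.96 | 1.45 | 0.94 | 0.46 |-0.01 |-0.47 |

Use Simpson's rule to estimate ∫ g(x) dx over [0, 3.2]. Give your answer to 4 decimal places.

h = 0.4, n = 8.
(h/3)·[y₀ + 4y₁ + 2y₂ + 4y₃ + 2y₄ + 4y₅ + 2y₆ + 4y₇ + y₈] = 0.133333·(35.16) = 4.6880.

4.6880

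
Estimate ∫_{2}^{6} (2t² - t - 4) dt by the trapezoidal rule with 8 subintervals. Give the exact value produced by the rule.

107

h = (6 − 2)/8 = 0.5.
Nodes t₀,…,t₈ = 2, 2.5, 3, 3.5, 4, 4.5, 5, 5.5, 6.
f(t) = 2t² - t - 4: f₀=2, f₁=6, f₂=11, f₃=17, f₄=24, f₅=32, f₆=41, f₇=51, f₈=62.
(h/2)·[f₀ + 2f₁ + 2f₂ + 2f₃ + 2f₄ + 2f₅ + 2f₆ + 2f₇ + f₈] = 0.25·(428) = 107.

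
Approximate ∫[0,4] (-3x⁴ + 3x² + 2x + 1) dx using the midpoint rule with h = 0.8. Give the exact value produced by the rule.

h = (4 − 0)/5 = 0.8.
Midpoints m₁,…,m₅ = 0.4, 1.2, 2, 2.8, 3.6.
f(m₁)=2.2032, f(m₂)=1.4992, f(m₃)=-31, f(m₄)=-154.2768, f(m₅)=-456.8048.
h·[f(m₁) + f(m₂) + f(m₃) + f(m₄) + f(m₅)] = 0.8·(-638.3792) = -510.70336.

-510.70336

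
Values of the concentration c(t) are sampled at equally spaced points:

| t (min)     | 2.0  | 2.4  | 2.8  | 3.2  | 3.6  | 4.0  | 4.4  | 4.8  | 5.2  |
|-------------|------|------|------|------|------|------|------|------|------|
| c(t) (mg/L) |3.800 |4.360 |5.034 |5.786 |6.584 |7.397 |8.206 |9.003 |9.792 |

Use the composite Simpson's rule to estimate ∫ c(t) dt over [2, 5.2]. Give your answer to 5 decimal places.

21.25653

h = 0.4, n = 8.
(h/3)·[y₀ + 4y₁ + 2y₂ + 4y₃ + 2y₄ + 4y₅ + 2y₆ + 4y₇ + y₈] = 0.133333·(159.424) = 21.25653.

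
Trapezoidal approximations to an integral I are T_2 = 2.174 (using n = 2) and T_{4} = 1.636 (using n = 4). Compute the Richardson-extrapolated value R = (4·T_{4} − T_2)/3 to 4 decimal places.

1.4567

R = (4·T_{4} − T_2) / 3 = (4·1.636 − 2.174)/3 = (4.370)/3 = 1.4567.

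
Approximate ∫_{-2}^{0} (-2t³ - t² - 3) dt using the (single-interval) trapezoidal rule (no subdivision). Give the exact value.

T = (b−a)/2 · [f(-2) + f(0)] = 1·[9 + (-3)] = 6.

6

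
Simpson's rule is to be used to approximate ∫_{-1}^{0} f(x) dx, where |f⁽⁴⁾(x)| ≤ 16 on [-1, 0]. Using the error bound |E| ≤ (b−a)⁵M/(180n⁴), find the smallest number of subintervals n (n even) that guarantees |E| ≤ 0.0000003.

24

Need 16/(180n⁴) ≤ 0.0000003.
n⁴ ≥ 16/(180·0.0000003) = 296296 ⇒ n ≥ 23.3309, so the smallest even n is 24. (n must be even for Simpson's rule.)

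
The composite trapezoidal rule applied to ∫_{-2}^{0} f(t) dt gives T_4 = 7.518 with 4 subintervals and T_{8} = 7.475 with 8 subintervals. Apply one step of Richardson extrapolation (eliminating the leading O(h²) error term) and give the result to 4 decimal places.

7.4607

R = (4·T_{8} − T_4) / 3 = (4·7.475 − 7.518)/3 = (22.382)/3 = 7.4607.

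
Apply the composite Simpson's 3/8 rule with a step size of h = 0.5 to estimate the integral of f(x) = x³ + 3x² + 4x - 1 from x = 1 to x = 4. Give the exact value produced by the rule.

153.75

h = (4 − 1)/6 = 0.5.
Nodes x₀,…,x₆ = 1, 1.5, 2, 2.5, 3, 3.5, 4.
f(x) = x³ + 3x² + 4x - 1: f₀=7, f₁=15.125, f₂=27, f₃=43.375, f₄=65, f₅=92.625, f₆=127.
(3h/8)·[f₀ + 3f₁ + 3f₂ + 2f₃ + 3f₄ + 3f₅ + f₆] = 0.1875·(820) = 153.75.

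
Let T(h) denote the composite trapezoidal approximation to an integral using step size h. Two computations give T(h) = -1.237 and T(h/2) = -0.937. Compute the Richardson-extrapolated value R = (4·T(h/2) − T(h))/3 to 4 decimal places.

R = (4·T(h/2) − T(h)) / 3 = (4·(-0.937) − (-1.237))/3 = (-2.511)/3 = -0.8370.

-0.8370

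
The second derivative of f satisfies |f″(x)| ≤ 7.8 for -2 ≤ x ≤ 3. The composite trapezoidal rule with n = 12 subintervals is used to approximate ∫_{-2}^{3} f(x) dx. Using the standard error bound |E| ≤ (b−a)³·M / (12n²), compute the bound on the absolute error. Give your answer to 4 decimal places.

0.5642

|E| ≤ (5)³·7.8 / (12·12²) = 975/1728 = 0.5642.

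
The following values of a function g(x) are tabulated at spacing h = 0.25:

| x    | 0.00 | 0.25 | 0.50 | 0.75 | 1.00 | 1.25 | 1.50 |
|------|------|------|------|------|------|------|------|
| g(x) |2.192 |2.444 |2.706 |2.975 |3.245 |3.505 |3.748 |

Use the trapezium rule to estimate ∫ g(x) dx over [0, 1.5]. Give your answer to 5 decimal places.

h = 0.25, n = 6.
(h/2)·[y₀ + 2y₁ + 2y₂ + 2y₃ + 2y₄ + 2y₅ + y₆] = 0.125·(35.690) = 4.46125.

4.46125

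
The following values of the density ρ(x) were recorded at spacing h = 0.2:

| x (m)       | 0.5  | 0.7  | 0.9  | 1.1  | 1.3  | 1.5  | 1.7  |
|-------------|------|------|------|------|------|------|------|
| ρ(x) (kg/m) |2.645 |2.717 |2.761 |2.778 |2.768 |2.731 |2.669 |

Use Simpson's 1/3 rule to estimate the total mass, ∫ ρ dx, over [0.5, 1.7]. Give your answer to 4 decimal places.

3.2851

h = 0.2, n = 6.
(h/3)·[y₀ + 4y₁ + 2y₂ + 4y₃ + 2y₄ + 4y₅ + y₆] = 0.066667·(49.276) = 3.2851.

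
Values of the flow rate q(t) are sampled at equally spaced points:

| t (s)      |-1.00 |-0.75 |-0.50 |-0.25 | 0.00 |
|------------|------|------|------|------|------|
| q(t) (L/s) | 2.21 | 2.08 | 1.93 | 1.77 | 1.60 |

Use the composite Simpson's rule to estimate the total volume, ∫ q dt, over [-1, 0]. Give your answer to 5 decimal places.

1.92250

h = 0.25, n = 4.
(h/3)·[y₀ + 4y₁ + 2y₂ + 4y₃ + y₄] = 0.083333·(23.07) = 1.92250.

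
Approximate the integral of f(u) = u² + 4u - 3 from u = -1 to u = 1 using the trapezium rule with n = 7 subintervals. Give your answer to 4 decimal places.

-5.3061

h = (1 − (-1))/7 = 0.285714.
Nodes u₀,…,u₇ = -1, -0.714286, -0.428571, -0.142857, 0.142857, 0.428571, 0.714286, 1.
f(u) = u² + 4u - 3: f₀=-6, f₁=-5.346939, f₂=-4.530612, f₃=-3.551020, f₄=-2.408163, f₅=-1.102041, f₆=0.367347, f₇=2.
(h/2)·[f₀ + 2f₁ + 2f₂ + 2f₃ + 2f₄ + 2f₅ + 2f₆ + f₇] = 0.142857·(-37.142857) = -5.3061.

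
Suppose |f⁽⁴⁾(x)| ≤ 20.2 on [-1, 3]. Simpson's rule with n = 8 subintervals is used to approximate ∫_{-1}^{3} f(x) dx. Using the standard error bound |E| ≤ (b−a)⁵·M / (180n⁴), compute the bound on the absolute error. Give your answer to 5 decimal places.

|E| ≤ (4)⁵·20.2 / (180·8⁴) = 20684.8/737280 = 0.02806.

0.02806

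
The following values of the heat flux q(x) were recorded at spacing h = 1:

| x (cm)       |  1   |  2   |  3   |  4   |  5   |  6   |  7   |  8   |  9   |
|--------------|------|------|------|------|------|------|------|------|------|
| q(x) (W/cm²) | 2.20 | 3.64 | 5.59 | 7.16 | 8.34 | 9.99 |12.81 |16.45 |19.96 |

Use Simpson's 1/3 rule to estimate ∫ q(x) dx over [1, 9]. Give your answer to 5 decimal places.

74.86667

h = 1, n = 8.
(h/3)·[y₀ + 4y₁ + 2y₂ + 4y₃ + 2y₄ + 4y₅ + 2y₆ + 4y₇ + y₈] = 0.333333·(224.60) = 74.86667.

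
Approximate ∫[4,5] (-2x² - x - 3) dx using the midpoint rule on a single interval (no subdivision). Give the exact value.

M = (b−a)·f(4.5) = 1·(-48) = -48.

-48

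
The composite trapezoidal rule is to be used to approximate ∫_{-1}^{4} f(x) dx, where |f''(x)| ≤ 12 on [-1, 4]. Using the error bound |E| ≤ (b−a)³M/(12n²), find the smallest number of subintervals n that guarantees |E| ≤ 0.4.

Need 1500/(12n²) ≤ 0.4.
n² ≥ 1500/(12·0.4) = 312.5 ⇒ n ≥ 17.6777, so the smallest n is 18.

18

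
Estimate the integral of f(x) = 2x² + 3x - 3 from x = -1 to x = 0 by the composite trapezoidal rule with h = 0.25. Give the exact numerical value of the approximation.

-3.8125

h = (0 − (-1))/4 = 0.25.
Nodes x₀,…,x₄ = -1, -0.75, -0.5, -0.25, 0.
f(x) = 2x² + 3x - 3: f₀=-4, f₁=-4.125, f₂=-4, f₃=-3.625, f₄=-3.
(h/2)·[f₀ + 2f₁ + 2f₂ + 2f₃ + f₄] = 0.125·(-30.5) = -3.8125.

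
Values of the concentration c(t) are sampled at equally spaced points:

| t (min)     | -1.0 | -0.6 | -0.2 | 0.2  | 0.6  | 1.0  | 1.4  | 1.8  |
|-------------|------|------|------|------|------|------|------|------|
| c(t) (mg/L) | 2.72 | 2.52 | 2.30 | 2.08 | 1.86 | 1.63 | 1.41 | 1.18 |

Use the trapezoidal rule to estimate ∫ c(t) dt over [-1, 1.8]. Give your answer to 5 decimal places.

h = 0.4, n = 7.
(h/2)·[y₀ + 2y₁ + 2y₂ + 2y₃ + 2y₄ + 2y₅ + 2y₆ + y₇] = 0.2·(27.50) = 5.50000.

5.50000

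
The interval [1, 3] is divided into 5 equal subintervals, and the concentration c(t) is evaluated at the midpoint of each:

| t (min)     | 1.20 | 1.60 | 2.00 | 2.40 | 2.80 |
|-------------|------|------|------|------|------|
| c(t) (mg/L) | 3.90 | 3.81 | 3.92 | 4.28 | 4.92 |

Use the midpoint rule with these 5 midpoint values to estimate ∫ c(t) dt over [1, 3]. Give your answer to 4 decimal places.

8.3320

h = 0.4, n = 5.
h·[y(m₁) + y(m₂) + y(m₃) + y(m₄) + y(m₅)] = 0.4·(20.83) = 8.3320.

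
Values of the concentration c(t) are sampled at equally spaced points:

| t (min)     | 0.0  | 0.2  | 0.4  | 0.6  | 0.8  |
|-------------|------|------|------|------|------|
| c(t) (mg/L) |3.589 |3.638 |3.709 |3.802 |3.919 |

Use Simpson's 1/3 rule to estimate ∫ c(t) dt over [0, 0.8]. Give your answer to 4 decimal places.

2.9791

h = 0.2, n = 4.
(h/3)·[y₀ + 4y₁ + 2y₂ + 4y₃ + y₄] = 0.066667·(44.686) = 2.9791.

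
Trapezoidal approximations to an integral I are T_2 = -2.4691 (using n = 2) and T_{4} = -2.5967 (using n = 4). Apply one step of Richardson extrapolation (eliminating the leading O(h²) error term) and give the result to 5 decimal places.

-2.63923

R = (4·T_{4} − T_2) / 3 = (4·(-2.5967) − (-2.4691))/3 = (-7.9177)/3 = -2.63923.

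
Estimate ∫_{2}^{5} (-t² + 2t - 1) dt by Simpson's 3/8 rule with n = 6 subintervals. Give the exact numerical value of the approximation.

-21

h = (5 − 2)/6 = 0.5.
Nodes t₀,…,t₆ = 2, 2.5, 3, 3.5, 4, 4.5, 5.
f(t) = -t² + 2t - 1: f₀=-1, f₁=-2.25, f₂=-4, f₃=-6.25, f₄=-9, f₅=-12.25, f₆=-16.
(3h/8)·[f₀ + 3f₁ + 3f₂ + 2f₃ + 3f₄ + 3f₅ + f₆] = 0.1875·(-112) = -21.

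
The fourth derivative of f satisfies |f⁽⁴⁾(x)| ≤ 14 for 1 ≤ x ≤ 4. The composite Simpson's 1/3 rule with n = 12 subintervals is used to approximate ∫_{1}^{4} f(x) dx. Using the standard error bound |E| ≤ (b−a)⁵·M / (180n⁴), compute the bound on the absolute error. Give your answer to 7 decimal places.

|E| ≤ (3)⁵·14 / (180·12⁴) = 3402/3732480 = 0.0009115.

0.0009115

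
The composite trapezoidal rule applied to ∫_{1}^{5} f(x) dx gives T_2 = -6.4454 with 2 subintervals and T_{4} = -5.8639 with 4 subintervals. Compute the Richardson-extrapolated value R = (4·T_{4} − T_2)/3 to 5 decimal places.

-5.67007

R = (4·T_{4} − T_2) / 3 = (4·(-5.8639) − (-6.4454))/3 = (-17.0102)/3 = -5.67007.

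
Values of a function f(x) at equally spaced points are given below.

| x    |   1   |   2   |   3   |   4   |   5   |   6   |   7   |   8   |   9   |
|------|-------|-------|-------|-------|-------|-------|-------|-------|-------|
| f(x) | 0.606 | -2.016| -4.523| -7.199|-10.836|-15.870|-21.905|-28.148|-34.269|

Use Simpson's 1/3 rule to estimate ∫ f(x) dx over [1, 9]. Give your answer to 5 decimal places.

-107.04100

h = 1, n = 8.
(h/3)·[y₀ + 4y₁ + 2y₂ + 4y₃ + 2y₄ + 4y₅ + 2y₆ + 4y₇ + y₈] = 0.333333·(-321.123) = -107.04100.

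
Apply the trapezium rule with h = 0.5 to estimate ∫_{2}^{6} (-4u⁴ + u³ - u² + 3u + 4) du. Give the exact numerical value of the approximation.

-5948

h = (6 − 2)/8 = 0.5.
Nodes u₀,…,u₈ = 2, 2.5, 3, 3.5, 4, 4.5, 5, 5.5, 6.
f(u) = -4u⁴ + u³ - u² + 3u + 4: f₀=-50, f₁=-135.375, f₂=-293, f₃=-555.125, f₄=-960, f₅=-1551.875, f₆=-2381, f₇=-3503.625, f₈=-4982.
(h/2)·[f₀ + 2f₁ + 2f₂ + 2f₃ + 2f₄ + 2f₅ + 2f₆ + 2f₇ + f₈] = 0.25·(-23792) = -5948.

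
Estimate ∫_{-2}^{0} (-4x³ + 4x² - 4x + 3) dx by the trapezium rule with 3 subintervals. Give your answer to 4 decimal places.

h = (0 − (-2))/3 = 0.666667.
Nodes x₀,…,x₃ = -2, -1.333333, -0.666667, 0.
f(x) = -4x³ + 4x² - 4x + 3: f₀=59, f₁=24.925926, f₂=8.629630, f₃=3.
(h/2)·[f₀ + 2f₁ + 2f₂ + f₃] = 0.333333·(129.111111) = 43.0370.

43.0370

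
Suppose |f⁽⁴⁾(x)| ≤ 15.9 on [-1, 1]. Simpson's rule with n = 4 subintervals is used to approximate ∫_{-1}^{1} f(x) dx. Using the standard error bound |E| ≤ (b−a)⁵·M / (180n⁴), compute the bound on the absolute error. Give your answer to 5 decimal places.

0.01104

|E| ≤ (2)⁵·15.9 / (180·4⁴) = 508.8/46080 = 0.01104.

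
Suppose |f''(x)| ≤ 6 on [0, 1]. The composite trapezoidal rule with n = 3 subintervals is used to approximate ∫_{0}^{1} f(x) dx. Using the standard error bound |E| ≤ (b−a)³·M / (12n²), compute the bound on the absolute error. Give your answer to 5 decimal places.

0.05556

|E| ≤ (1)³·6 / (12·3²) = 6/108 = 0.05556.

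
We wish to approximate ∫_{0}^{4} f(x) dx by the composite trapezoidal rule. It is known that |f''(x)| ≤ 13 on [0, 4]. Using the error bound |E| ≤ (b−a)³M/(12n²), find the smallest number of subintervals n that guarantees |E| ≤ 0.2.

Need 832/(12n²) ≤ 0.2.
n² ≥ 832/(12·0.2) = 346.667 ⇒ n ≥ 18.6190, so the smallest n is 19.

19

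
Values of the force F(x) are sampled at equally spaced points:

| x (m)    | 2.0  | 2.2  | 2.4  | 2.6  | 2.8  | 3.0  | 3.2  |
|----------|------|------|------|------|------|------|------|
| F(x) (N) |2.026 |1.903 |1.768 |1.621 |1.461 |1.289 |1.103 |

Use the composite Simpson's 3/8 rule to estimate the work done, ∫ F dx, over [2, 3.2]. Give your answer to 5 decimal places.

1.92255

h = 0.2, n = 6.
(3h/8)·[y₀ + 3y₁ + 3y₂ + 2y₃ + 3y₄ + 3y₅ + y₆] = 0.075·(25.634) = 1.92255.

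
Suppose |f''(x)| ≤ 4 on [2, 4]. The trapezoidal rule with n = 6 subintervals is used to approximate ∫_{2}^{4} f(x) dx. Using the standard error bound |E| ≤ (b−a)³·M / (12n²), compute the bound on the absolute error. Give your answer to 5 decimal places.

0.07407

|E| ≤ (2)³·4 / (12·6²) = 32/432 = 0.07407.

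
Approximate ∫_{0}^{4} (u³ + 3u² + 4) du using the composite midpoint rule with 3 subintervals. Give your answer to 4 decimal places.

138.6667

h = (4 − 0)/3 = 1.333333.
Midpoints m₁,…,m₃ = 0.666667, 2, 3.333333.
f(m₁)=5.629630, f(m₂)=24, f(m₃)=74.370370.
h·[f(m₁) + f(m₂) + f(m₃)] = 1.333333·(104) = 138.6667.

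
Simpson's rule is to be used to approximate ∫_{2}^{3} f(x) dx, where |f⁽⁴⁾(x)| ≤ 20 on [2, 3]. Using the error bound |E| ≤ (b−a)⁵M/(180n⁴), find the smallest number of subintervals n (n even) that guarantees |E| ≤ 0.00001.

Need 20/(180n⁴) ≤ 0.00001.
n⁴ ≥ 20/(180·0.00001) = 11111.1 ⇒ n ≥ 10.2669, so the smallest even n is 12. (n must be even for Simpson's rule.)

12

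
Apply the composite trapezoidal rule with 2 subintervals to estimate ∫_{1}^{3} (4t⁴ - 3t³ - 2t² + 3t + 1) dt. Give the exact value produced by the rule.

158

h = (3 − 1)/2 = 1.
Nodes t₀,…,t₂ = 1, 2, 3.
f(t) = 4t⁴ - 3t³ - 2t² + 3t + 1: f₀=3, f₁=39, f₂=235.
(h/2)·[f₀ + 2f₁ + f₂] = 0.5·(316) = 158.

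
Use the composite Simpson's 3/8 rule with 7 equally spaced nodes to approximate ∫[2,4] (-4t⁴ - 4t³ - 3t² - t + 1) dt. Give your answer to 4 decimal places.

h = (4 − 2)/6 = 0.333333.
Nodes t₀,…,t₆ = 2, 2.333333, 2.666667, 3, 3.333333, 3.666667, 4.
f(t) = -4t⁴ - 4t³ - 3t² - t + 1: f₀=-109, f₁=-187.049383, f₂=-301.123457, f₃=-461, f₄=-677.641975, f₅=-963.197531, f₆=-1331.
(3h/8)·[f₀ + 3f₁ + 3f₂ + 2f₃ + 3f₄ + 3f₅ + f₆] = 0.125·(-8749.037037) = -1093.6296.

-1093.6296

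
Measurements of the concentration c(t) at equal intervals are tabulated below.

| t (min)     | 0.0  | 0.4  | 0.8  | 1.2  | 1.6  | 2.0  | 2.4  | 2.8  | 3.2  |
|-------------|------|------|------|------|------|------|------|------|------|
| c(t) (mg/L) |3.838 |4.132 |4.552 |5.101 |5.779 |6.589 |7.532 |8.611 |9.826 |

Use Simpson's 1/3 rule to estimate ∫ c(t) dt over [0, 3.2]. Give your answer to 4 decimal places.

19.6163

h = 0.4, n = 8.
(h/3)·[y₀ + 4y₁ + 2y₂ + 4y₃ + 2y₄ + 4y₅ + 2y₆ + 4y₇ + y₈] = 0.133333·(147.122) = 19.6163.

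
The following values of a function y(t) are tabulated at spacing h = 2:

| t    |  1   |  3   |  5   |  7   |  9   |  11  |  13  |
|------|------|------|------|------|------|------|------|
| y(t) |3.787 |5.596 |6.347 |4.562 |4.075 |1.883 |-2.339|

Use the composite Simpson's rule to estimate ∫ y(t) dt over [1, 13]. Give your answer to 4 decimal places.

h = 2, n = 6.
(h/3)·[y₀ + 4y₁ + 2y₂ + 4y₃ + 2y₄ + 4y₅ + y₆] = 0.666667·(70.456) = 46.9707.

46.9707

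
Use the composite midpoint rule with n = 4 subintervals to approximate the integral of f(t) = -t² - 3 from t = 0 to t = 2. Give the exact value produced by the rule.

-8.625

h = (2 − 0)/4 = 0.5.
Midpoints m₁,…,m₄ = 0.25, 0.75, 1.25, 1.75.
f(m₁)=-3.0625, f(m₂)=-3.5625, f(m₃)=-4.5625, f(m₄)=-6.0625.
h·[f(m₁) + f(m₂) + f(m₃) + f(m₄)] = 0.5·(-17.25) = -8.625.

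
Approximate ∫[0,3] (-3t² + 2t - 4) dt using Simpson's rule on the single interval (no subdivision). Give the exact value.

-30

S = (b−a)/6 · [f(0) + 4f(1.5) + f(3)] = 0.5·[(-4) + 4·(-7.75) + (-25)] = -30.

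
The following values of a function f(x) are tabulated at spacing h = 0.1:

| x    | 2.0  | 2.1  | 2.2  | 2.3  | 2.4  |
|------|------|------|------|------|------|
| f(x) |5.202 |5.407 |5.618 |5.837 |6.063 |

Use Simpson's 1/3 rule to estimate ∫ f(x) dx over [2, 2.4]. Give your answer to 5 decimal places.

h = 0.1, n = 4.
(h/3)·[y₀ + 4y₁ + 2y₂ + 4y₃ + y₄] = 0.033333·(67.477) = 2.24923.

2.24923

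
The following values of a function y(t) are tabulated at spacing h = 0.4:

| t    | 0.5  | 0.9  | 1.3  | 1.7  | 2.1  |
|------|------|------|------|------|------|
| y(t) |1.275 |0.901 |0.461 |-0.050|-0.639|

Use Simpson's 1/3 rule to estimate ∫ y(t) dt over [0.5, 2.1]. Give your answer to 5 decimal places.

h = 0.4, n = 4.
(h/3)·[y₀ + 4y₁ + 2y₂ + 4y₃ + y₄] = 0.133333·(4.962) = 0.66160.

0.66160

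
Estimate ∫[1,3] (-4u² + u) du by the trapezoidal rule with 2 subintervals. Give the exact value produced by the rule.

-32

h = (3 − 1)/2 = 1.
Nodes u₀,…,u₂ = 1, 2, 3.
f(u) = -4u² + u: f₀=-3, f₁=-14, f₂=-33.
(h/2)·[f₀ + 2f₁ + f₂] = 0.5·(-64) = -32.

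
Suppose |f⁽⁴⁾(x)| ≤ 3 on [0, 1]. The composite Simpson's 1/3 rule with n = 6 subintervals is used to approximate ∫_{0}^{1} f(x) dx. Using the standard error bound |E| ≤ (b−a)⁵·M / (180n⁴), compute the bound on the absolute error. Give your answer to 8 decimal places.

0.00001286

|E| ≤ (1)⁵·3 / (180·6⁴) = 3/233280 = 0.00001286.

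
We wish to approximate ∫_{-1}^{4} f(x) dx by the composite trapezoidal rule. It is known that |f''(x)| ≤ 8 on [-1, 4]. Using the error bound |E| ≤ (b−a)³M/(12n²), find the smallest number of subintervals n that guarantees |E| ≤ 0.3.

17

Need 1000/(12n²) ≤ 0.3.
n² ≥ 1000/(12·0.3) = 277.778 ⇒ n ≥ 16.6667, so the smallest n is 17.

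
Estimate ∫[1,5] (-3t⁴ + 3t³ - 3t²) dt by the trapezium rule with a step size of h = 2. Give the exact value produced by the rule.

-1956

h = (5 − 1)/2 = 2.
Nodes t₀,…,t₂ = 1, 3, 5.
f(t) = -3t⁴ + 3t³ - 3t²: f₀=-3, f₁=-189, f₂=-1575.
(h/2)·[f₀ + 2f₁ + f₂] = 1·(-1956) = -1956.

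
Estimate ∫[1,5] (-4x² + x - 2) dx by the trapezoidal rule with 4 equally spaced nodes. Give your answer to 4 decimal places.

-166.0741

h = (5 − 1)/3 = 1.333333.
Nodes x₀,…,x₃ = 1, 2.333333, 3.666667, 5.
f(x) = -4x² + x - 2: f₀=-5, f₁=-21.444444, f₂=-52.111111, f₃=-97.
(h/2)·[f₀ + 2f₁ + 2f₂ + f₃] = 0.666667·(-249.111111) = -166.0741.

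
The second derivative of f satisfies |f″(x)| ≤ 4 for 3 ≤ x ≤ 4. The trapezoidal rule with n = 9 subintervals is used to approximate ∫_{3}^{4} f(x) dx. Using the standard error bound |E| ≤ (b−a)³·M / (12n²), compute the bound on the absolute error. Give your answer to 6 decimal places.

0.004115

|E| ≤ (1)³·4 / (12·9²) = 4/972 = 0.004115.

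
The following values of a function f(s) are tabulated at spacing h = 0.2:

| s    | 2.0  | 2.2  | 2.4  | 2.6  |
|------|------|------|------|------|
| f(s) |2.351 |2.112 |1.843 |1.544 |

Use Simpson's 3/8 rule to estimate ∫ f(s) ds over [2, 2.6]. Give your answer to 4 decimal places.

h = 0.2, n = 3.
(3h/8)·[y₀ + 3y₁ + 3y₂ + y₃] = 0.075·(15.760) = 1.1820.

1.1820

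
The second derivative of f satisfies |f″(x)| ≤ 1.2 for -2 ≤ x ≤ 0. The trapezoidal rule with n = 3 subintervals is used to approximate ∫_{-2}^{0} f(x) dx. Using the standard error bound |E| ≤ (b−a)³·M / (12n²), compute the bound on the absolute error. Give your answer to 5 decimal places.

0.08889

|E| ≤ (2)³·1.2 / (12·3²) = 9.6/108 = 0.08889.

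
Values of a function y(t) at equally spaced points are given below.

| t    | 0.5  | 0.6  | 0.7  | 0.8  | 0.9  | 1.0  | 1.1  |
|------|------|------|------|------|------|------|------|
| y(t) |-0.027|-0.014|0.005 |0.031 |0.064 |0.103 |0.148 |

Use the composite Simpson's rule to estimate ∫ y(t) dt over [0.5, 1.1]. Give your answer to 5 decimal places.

h = 0.1, n = 6.
(h/3)·[y₀ + 4y₁ + 2y₂ + 4y₃ + 2y₄ + 4y₅ + y₆] = 0.033333·(0.739) = 0.02463.

0.02463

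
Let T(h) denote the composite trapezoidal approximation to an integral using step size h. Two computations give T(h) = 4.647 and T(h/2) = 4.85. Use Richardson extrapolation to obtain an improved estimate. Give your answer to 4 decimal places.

R = (4·T(h/2) − T(h)) / 3 = (4·4.85 − 4.647)/3 = (14.753)/3 = 4.9177.

4.9177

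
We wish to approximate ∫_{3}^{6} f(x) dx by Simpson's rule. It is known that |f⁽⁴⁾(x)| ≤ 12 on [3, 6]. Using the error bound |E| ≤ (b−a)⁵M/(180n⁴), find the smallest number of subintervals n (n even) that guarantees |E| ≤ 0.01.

Need 2916/(180n⁴) ≤ 0.01.
n⁴ ≥ 2916/(180·0.01) = 1620 ⇒ n ≥ 6.3442, so the smallest even n is 8. (n must be even for Simpson's rule.)

8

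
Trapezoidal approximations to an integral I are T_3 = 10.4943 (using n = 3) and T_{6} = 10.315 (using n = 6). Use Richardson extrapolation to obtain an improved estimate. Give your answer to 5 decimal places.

R = (4·T_{6} − T_3) / 3 = (4·10.315 − 10.4943)/3 = (30.7657)/3 = 10.25523.

10.25523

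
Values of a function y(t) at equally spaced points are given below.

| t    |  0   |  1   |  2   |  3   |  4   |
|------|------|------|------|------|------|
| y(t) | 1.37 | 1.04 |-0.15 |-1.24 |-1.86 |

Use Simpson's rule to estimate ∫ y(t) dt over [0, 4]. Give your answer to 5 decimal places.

h = 1, n = 4.
(h/3)·[y₀ + 4y₁ + 2y₂ + 4y₃ + y₄] = 0.333333·(-1.59) = -0.53000.

-0.53000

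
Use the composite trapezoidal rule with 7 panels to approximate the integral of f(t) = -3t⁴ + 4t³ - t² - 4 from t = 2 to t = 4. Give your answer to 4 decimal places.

h = (4 − 2)/7 = 0.285714.
Nodes t₀,…,t₇ = 2, 2.285714, 2.571429, 2.857143, 3.142857, 3.428571, 3.714286, 4.
f(t) = -3t⁴ + 4t³ - t² - 4: f₀=-24, f₁=-43.343607, f₂=-73.765931, f₃=-118.785506, f₄=-182.400666, f₅=-269.089546, f₆=-383.810079, f₇=-532.
(h/2)·[f₀ + 2f₁ + 2f₂ + 2f₃ + 2f₄ + 2f₅ + 2f₆ + f₇] = 0.142857·(-2698.390671) = -385.4844.

-385.4844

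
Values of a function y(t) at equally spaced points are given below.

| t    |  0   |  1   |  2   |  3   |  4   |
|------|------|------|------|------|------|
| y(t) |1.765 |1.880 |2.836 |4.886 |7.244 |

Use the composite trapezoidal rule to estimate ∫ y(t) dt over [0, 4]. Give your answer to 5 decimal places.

14.10650

h = 1, n = 4.
(h/2)·[y₀ + 2y₁ + 2y₂ + 2y₃ + y₄] = 0.5·(28.213) = 14.10650.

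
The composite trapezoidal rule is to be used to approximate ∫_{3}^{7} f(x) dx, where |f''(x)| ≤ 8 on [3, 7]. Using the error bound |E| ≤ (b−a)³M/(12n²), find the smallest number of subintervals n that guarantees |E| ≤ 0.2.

15

Need 512/(12n²) ≤ 0.2.
n² ≥ 512/(12·0.2) = 213.333 ⇒ n ≥ 14.6059, so the smallest n is 15.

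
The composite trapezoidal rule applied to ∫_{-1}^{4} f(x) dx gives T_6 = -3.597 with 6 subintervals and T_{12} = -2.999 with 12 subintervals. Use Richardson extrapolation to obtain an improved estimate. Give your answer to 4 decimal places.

R = (4·T_{12} − T_6) / 3 = (4·(-2.999) − (-3.597))/3 = (-8.399)/3 = -2.7997.

-2.7997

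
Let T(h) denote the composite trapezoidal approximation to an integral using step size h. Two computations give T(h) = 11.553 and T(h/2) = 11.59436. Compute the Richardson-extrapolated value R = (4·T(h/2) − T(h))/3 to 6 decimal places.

R = (4·T(h/2) − T(h)) / 3 = (4·11.59436 − 11.553)/3 = (34.82444)/3 = 11.608147.

11.608147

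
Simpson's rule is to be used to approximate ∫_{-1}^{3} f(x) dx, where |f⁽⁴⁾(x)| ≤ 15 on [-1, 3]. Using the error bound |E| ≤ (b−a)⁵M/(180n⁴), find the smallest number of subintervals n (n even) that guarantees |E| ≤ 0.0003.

24

Need 15360/(180n⁴) ≤ 0.0003.
n⁴ ≥ 15360/(180·0.0003) = 284444 ⇒ n ≥ 23.0940, so the smallest even n is 24. (n must be even for Simpson's rule.)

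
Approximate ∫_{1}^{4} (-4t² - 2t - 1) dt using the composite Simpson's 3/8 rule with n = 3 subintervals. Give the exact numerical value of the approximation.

h = (4 − 1)/3 = 1.
Nodes t₀,…,t₃ = 1, 2, 3, 4.
f(t) = -4t² - 2t - 1: f₀=-7, f₁=-21, f₂=-43, f₃=-73.
(3h/8)·[f₀ + 3f₁ + 3f₂ + f₃] = 0.375·(-272) = -102.

-102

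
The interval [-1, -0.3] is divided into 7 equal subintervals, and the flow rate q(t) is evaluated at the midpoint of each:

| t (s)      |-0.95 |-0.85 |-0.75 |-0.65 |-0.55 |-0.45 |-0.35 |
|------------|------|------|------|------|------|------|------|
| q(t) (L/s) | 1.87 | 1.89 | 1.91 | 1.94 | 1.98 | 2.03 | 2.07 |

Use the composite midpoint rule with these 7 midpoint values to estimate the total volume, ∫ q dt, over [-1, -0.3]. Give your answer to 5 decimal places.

1.36900

h = 0.1, n = 7.
h·[y(m₁) + y(m₂) + y(m₃) + y(m₄) + y(m₅) + y(m₆) + y(m₇)] = 0.1·(13.69) = 1.36900.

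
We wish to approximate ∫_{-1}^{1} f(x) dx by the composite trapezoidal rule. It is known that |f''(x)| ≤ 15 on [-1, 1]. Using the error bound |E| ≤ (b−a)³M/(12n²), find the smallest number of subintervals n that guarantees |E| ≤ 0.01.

32

Need 120/(12n²) ≤ 0.01.
n² ≥ 120/(12·0.01) = 1000 ⇒ n ≥ 31.6228, so the smallest n is 32.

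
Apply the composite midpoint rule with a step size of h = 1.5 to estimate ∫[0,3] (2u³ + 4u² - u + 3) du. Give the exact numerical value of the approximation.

h = (3 − 0)/2 = 1.5.
Midpoints m₁,…,m₂ = 0.75, 2.25.
f(m₁)=5.34375, f(m₂)=43.78125.
h·[f(m₁) + f(m₂)] = 1.5·(49.125) = 73.6875.

73.6875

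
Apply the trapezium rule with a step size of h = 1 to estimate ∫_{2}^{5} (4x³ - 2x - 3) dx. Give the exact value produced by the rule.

600

h = (5 − 2)/3 = 1.
Nodes x₀,…,x₃ = 2, 3, 4, 5.
f(x) = 4x³ - 2x - 3: f₀=25, f₁=99, f₂=245, f₃=487.
(h/2)·[f₀ + 2f₁ + 2f₂ + f₃] = 0.5·(1200) = 600.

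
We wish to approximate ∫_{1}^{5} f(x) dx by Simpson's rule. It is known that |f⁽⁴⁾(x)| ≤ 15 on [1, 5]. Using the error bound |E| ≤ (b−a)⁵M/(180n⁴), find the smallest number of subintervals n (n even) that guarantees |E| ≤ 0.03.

Need 15360/(180n⁴) ≤ 0.03.
n⁴ ≥ 15360/(180·0.03) = 2844.44 ⇒ n ≥ 7.3030, so the smallest even n is 8. (n must be even for Simpson's rule.)

8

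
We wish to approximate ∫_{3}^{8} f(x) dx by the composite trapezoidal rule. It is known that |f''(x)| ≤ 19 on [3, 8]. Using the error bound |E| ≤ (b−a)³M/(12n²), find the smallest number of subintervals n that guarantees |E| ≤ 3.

9

Need 2375/(12n²) ≤ 3.
n² ≥ 2375/(12·3) = 65.9722 ⇒ n ≥ 8.1223, so the smallest n is 9.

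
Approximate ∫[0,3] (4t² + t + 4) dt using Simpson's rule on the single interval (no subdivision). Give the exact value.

52.5

S = (b−a)/6 · [f(0) + 4f(1.5) + f(3)] = 0.5·[4 + 4·14.5 + 43] = 52.5.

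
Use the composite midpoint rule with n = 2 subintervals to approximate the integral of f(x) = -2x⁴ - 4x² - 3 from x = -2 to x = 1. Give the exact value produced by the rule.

h = (1 − (-2))/2 = 1.5.
Midpoints m₁,…,m₂ = -1.25, 0.25.
f(m₁)=-14.1328125, f(m₂)=-3.2578125.
h·[f(m₁) + f(m₂)] = 1.5·(-17.390625) = -26.0859375.

-26.0859375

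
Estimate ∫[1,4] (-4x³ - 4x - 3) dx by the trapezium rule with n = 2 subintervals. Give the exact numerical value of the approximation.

-327.75

h = (4 − 1)/2 = 1.5.
Nodes x₀,…,x₂ = 1, 2.5, 4.
f(x) = -4x³ - 4x - 3: f₀=-11, f₁=-75.5, f₂=-275.
(h/2)·[f₀ + 2f₁ + f₂] = 0.75·(-437) = -327.75.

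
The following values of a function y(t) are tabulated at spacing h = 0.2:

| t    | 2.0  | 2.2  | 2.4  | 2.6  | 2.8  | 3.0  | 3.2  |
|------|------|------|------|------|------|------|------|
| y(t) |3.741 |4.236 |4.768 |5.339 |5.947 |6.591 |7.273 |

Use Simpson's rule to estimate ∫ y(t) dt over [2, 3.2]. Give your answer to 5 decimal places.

6.47387

h = 0.2, n = 6.
(h/3)·[y₀ + 4y₁ + 2y₂ + 4y₃ + 2y₄ + 4y₅ + y₆] = 0.066667·(97.108) = 6.47387.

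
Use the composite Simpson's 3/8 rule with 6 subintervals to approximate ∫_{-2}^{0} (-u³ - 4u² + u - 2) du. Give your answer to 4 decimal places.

-12.6667

h = (0 − (-2))/6 = 0.333333.
Nodes u₀,…,u₆ = -2, -1.666667, -1.333333, -1, -0.666667, -0.333333, 0.
f(u) = -u³ - 4u² + u - 2: f₀=-12, f₁=-10.148148, f₂=-8.074074, f₃=-6, f₄=-4.148148, f₅=-2.740741, f₆=-2.
(3h/8)·[f₀ + 3f₁ + 3f₂ + 2f₃ + 3f₄ + 3f₅ + f₆] = 0.125·(-101.333333) = -12.6667.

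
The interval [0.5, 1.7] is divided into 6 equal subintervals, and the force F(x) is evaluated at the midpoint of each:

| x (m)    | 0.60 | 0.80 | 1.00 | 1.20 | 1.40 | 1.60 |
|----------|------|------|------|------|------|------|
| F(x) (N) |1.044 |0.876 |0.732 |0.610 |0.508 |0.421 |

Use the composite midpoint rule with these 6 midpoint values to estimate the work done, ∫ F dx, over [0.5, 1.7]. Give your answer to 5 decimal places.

h = 0.2, n = 6.
h·[y(m₁) + y(m₂) + y(m₃) + y(m₄) + y(m₅) + y(m₆)] = 0.2·(4.191) = 0.83820.

0.83820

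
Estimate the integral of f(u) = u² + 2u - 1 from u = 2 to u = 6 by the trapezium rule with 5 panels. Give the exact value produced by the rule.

h = (6 − 2)/5 = 0.8.
Nodes u₀,…,u₅ = 2, 2.8, 3.6, 4.4, 5.2, 6.
f(u) = u² + 2u - 1: f₀=7, f₁=12.44, f₂=19.16, f₃=27.16, f₄=36.44, f₅=47.
(h/2)·[f₀ + 2f₁ + 2f₂ + 2f₃ + 2f₄ + f₅] = 0.4·(244.4) = 97.76.

97.76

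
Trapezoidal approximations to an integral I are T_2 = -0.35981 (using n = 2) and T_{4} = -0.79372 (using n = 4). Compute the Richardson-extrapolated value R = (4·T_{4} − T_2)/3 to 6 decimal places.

-0.938357

R = (4·T_{4} − T_2) / 3 = (4·(-0.79372) − (-0.35981))/3 = (-2.81507)/3 = -0.938357.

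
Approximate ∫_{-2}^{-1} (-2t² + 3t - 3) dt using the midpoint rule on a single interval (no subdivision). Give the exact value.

M = (b−a)·f(-1.5) = 1·(-12) = -12.

-12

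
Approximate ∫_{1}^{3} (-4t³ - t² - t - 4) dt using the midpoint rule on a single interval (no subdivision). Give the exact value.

-84

M = (b−a)·f(2) = 2·(-42) = -84.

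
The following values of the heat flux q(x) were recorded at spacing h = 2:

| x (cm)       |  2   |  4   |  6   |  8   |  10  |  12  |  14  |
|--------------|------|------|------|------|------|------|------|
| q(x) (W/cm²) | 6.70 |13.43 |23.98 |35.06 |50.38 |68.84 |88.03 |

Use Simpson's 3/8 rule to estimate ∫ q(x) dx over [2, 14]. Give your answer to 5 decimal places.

h = 2, n = 6.
(3h/8)·[y₀ + 3y₁ + 3y₂ + 2y₃ + 3y₄ + 3y₅ + y₆] = 0.75·(634.74) = 476.05500.

476.05500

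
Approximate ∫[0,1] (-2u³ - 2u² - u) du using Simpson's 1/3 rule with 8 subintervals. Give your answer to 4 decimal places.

-1.6667

h = (1 − 0)/8 = 0.125.
Nodes u₀,…,u₈ = 0, 0.125, 0.25, 0.375, 0.5, 0.625, 0.75, 0.875, 1.
f(u) = -2u³ - 2u² - u: f₀=0, f₁=-0.16015625, f₂=-0.40625, f₃=-0.76171875, f₄=-1.25, f₅=-1.89453125, f₆=-2.71875, f₇=-3.74609375, f₈=-5.
(h/3)·[f₀ + 4f₁ + 2f₂ + 4f₃ + 2f₄ + 4f₅ + 2f₆ + 4f₇ + f₈] = 0.041667·(-40) = -1.6667.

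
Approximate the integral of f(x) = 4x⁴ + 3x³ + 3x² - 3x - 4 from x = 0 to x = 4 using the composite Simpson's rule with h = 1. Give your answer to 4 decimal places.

h = (4 − 0)/4 = 1.
Nodes x₀,…,x₄ = 0, 1, 2, 3, 4.
f(x) = 4x⁴ + 3x³ + 3x² - 3x - 4: f₀=-4, f₁=3, f₂=90, f₃=419, f₄=1248.
(h/3)·[f₀ + 4f₁ + 2f₂ + 4f₃ + f₄] = 0.333333·(3112) = 1037.3333.

1037.3333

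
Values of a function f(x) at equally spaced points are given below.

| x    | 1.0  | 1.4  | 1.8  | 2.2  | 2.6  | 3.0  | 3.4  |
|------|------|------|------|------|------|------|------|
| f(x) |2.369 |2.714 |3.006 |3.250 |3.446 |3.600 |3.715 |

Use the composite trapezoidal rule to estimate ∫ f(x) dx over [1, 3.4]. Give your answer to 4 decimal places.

h = 0.4, n = 6.
(h/2)·[y₀ + 2y₁ + 2y₂ + 2y₃ + 2y₄ + 2y₅ + y₆] = 0.2·(38.116) = 7.6232.

7.6232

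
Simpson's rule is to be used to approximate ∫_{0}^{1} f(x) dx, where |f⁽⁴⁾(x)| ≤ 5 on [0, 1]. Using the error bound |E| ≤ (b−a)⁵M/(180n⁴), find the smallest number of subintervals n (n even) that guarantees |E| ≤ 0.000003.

10

Need 5/(180n⁴) ≤ 0.000003.
n⁴ ≥ 5/(180·0.000003) = 9259.26 ⇒ n ≥ 9.8094, so the smallest even n is 10. (n must be even for Simpson's rule.)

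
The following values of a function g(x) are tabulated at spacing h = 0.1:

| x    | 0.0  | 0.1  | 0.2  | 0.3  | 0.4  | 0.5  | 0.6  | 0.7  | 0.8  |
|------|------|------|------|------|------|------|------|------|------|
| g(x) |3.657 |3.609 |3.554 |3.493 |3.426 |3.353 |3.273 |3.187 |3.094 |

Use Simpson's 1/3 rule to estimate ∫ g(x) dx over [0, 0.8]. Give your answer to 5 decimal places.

h = 0.1, n = 8.
(h/3)·[y₀ + 4y₁ + 2y₂ + 4y₃ + 2y₄ + 4y₅ + 2y₆ + 4y₇ + y₈] = 0.033333·(81.825) = 2.72750.

2.72750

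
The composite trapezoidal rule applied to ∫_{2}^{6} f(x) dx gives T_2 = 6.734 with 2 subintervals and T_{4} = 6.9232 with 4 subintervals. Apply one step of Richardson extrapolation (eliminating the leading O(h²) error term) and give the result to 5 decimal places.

6.98627

R = (4·T_{4} − T_2) / 3 = (4·6.9232 − 6.734)/3 = (20.9588)/3 = 6.98627.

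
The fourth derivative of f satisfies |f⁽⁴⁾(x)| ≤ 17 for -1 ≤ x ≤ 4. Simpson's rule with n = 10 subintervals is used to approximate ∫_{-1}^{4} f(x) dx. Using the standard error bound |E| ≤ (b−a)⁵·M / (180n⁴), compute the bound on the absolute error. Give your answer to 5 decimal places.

0.02951

|E| ≤ (5)⁵·17 / (180·10⁴) = 53125/1800000 = 0.02951.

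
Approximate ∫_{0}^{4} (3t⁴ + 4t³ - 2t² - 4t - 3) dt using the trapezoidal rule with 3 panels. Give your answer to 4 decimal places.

h = (4 − 0)/3 = 1.333333.
Nodes t₀,…,t₃ = 0, 1.333333, 2.666667, 4.
f(t) = 3t⁴ + 4t³ - 2t² - 4t - 3: f₀=-3, f₁=7.074074, f₂=199.666667, f₃=973.
(h/2)·[f₀ + 2f₁ + 2f₂ + f₃] = 0.666667·(1383.481481) = 922.3210.

922.3210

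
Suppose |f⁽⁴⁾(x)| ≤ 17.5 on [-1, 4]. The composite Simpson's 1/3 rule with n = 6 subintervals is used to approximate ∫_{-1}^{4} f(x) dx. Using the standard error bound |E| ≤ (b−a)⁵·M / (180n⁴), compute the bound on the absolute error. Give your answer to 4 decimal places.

0.2344

|E| ≤ (5)⁵·17.5 / (180·6⁴) = 54687.5/233280 = 0.2344.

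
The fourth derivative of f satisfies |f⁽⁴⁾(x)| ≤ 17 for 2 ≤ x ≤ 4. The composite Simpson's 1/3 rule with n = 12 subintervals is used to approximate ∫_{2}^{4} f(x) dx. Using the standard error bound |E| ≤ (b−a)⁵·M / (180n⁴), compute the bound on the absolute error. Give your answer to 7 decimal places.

0.0001457

|E| ≤ (2)⁵·17 / (180·12⁴) = 544/3732480 = 0.0001457.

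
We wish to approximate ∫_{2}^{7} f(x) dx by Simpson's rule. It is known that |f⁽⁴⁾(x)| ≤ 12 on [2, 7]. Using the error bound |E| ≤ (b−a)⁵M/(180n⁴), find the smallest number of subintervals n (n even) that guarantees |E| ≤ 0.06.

8

Need 37500/(180n⁴) ≤ 0.06.
n⁴ ≥ 37500/(180·0.06) = 3472.22 ⇒ n ≥ 7.6763, so the smallest even n is 8. (n must be even for Simpson's rule.)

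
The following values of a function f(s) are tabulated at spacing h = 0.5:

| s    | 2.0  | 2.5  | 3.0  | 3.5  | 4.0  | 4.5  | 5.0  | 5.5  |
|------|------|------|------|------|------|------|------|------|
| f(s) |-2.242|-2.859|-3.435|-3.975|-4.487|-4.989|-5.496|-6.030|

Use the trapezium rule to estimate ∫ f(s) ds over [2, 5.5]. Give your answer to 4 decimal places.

-14.6885

h = 0.5, n = 7.
(h/2)·[y₀ + 2y₁ + 2y₂ + 2y₃ + 2y₄ + 2y₅ + 2y₆ + y₇] = 0.25·(-58.754) = -14.6885.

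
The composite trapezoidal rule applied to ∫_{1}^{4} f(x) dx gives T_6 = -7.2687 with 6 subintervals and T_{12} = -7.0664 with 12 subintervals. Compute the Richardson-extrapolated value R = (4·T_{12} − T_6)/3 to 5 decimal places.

R = (4·T_{12} − T_6) / 3 = (4·(-7.0664) − (-7.2687))/3 = (-20.9969)/3 = -6.99897.

-6.99897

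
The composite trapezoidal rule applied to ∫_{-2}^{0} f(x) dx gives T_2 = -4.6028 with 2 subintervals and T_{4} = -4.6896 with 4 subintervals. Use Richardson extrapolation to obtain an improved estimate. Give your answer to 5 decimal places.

R = (4·T_{4} − T_2) / 3 = (4·(-4.6896) − (-4.6028))/3 = (-14.1556)/3 = -4.71853.

-4.71853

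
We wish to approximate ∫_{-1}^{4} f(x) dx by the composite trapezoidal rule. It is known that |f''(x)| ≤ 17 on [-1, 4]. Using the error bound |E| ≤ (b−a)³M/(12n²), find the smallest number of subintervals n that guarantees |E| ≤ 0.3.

Need 2125/(12n²) ≤ 0.3.
n² ≥ 2125/(12·0.3) = 590.278 ⇒ n ≥ 24.2956, so the smallest n is 25.

25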